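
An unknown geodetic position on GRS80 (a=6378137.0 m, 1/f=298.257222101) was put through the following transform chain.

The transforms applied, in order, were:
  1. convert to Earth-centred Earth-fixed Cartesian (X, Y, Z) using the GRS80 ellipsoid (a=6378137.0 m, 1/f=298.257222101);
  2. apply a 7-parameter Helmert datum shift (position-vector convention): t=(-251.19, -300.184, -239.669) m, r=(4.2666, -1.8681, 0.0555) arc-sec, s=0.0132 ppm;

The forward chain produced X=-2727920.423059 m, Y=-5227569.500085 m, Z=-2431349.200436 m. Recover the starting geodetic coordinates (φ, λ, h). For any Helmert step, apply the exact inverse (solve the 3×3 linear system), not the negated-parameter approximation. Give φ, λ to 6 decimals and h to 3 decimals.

start: X=-2727920.4231, Y=-5227569.5001, Z=-2431349.2004 m
→ Helmert⁻¹: X=-2727692.6205, Y=-5227318.7980, Z=-2430976.6678
→ geod (Bowring, a=6378137.000): φ=-22.54201900°, λ=-117.55622200°, h=2664.4950 m

φ=-22.542019°, λ=-117.556222°, h=2664.495 m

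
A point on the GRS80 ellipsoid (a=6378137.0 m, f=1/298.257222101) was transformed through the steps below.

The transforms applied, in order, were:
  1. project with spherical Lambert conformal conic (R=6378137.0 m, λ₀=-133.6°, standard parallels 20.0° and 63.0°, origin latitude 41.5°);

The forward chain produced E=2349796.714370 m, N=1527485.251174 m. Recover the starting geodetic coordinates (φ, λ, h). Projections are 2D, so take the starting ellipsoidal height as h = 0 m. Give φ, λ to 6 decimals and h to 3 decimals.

start: E=2349796.7144, N=1527485.2512 m
→ lcc⁻¹: φ=51.16818500°, λ=-96.60861900°

φ=51.168185°, λ=-96.608619°, h=0.000 m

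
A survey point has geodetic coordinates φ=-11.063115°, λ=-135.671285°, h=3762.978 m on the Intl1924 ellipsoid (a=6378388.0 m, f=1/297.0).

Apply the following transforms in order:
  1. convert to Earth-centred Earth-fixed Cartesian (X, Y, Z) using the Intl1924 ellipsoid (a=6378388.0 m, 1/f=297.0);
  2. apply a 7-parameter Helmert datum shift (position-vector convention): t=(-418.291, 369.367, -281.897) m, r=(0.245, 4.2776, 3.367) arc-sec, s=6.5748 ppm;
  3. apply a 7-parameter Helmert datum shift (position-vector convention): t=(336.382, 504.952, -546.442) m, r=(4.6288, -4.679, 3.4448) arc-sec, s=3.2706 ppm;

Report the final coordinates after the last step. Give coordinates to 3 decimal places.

X=-4481116.004 m, Y=-4376633.018 m, Z=-1217547.018 m

start: φ=-11.063115°, λ=-135.671285°, h=3762.978 m
→ ECEF (a=6378388.000, f=1/297.0): X=-4481136.9035, Y=-4377344.9980, Z=-1216594.5455
→ Helmert 7p (PV): X=-4481538.4326, Y=-4377076.1153, Z=-1216796.7086
→ Helmert 7p (PV): X=-4481116.0043, Y=-4376633.0184, Z=-1217547.0183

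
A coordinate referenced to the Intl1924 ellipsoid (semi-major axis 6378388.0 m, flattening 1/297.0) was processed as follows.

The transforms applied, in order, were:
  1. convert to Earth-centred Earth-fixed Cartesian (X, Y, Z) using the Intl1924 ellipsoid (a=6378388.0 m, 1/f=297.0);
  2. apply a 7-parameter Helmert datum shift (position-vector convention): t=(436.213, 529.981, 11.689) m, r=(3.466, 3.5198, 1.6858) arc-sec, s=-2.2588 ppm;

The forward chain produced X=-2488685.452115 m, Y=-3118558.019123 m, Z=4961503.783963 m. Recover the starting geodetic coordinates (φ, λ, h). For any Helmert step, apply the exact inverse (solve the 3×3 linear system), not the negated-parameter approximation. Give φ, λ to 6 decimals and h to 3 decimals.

φ=51.378869°, λ=-128.593036°, h=1861.532 m

start: X=-2488685.4521, Y=-3118558.0191, Z=4961503.7840 m
→ Helmert⁻¹: X=-2489237.4446, Y=-3118991.3295, Z=4961513.2349
→ geod (Bowring, a=6378388.000): φ=51.37886900°, λ=-128.59303600°, h=1861.5320 m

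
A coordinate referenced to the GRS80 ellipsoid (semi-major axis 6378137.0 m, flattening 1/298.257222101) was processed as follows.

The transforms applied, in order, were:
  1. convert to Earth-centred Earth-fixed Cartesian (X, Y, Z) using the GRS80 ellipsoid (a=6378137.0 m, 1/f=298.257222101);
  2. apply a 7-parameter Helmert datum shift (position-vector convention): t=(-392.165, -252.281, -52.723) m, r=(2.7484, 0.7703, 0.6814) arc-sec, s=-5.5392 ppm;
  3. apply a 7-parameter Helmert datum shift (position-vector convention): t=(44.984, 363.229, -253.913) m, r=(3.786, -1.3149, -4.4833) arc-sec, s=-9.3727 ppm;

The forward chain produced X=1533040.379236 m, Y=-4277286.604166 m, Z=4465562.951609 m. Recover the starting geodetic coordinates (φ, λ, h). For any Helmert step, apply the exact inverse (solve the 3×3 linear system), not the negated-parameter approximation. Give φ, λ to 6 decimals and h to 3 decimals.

start: X=1533040.3792, Y=-4277286.6042, Z=4465562.9516 m
→ Helmert⁻¹: X=1533131.2090, Y=-4277574.6308, Z=4465927.4634
→ Helmert⁻¹: X=1533501.0598, Y=-4277291.6001, Z=4466067.6447
→ geod (Bowring, a=6378137.000): φ=44.69748400°, λ=-70.27615100°, h=3630.5140 m

φ=44.697484°, λ=-70.276151°, h=3630.514 m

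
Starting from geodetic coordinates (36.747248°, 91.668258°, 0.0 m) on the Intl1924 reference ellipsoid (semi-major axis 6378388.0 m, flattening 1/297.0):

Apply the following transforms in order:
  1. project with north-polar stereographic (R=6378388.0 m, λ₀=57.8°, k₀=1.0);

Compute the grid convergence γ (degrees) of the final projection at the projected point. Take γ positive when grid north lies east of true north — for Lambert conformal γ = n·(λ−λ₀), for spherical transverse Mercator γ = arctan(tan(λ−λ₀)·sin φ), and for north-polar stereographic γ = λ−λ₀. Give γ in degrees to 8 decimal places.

start: φ=36.747248°, λ=91.668258°, h=0.000 m
→ into stereo (λ₀=57.8°): φ=36.74724800°, λ−λ₀=33.86825800°
convergence γ = 33.86825800°

33.86825800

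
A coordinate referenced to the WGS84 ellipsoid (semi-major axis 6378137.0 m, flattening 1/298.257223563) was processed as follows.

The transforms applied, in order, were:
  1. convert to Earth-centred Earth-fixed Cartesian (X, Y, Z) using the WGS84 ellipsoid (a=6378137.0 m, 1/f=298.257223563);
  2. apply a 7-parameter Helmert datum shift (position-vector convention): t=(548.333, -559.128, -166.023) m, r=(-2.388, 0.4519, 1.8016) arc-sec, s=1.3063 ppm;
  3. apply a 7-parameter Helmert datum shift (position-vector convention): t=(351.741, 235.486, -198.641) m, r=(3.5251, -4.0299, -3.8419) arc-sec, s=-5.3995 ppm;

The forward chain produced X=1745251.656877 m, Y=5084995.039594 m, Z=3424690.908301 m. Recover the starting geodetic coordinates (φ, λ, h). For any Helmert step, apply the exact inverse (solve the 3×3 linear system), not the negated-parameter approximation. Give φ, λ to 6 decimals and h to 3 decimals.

φ=32.674375°, λ=71.067185°, h=2583.470 m

start: X=1745251.6569, Y=5084995.0396, Z=3424690.9083 m
→ Helmert⁻¹: X=1744881.5381, Y=5084878.0393, Z=3424787.0500
→ Helmert⁻¹: X=1744367.8404, Y=5085375.6357, Z=3425011.2959
→ geod (Bowring, a=6378137.000): φ=32.67437500°, λ=71.06718500°, h=2583.4700 m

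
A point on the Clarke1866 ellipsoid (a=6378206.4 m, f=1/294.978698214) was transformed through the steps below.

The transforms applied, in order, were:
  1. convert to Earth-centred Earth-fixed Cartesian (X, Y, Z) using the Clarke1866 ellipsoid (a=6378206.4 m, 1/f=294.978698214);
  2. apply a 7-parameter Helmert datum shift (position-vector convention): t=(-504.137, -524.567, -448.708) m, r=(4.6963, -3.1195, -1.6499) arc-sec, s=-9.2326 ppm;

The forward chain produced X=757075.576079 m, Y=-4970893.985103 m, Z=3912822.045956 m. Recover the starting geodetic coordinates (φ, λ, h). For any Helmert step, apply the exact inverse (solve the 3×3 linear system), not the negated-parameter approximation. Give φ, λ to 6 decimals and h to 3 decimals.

φ=38.084617°, λ=-81.332445°, h=1235.832 m

start: X=757075.5761, Y=-4970893.9851, Z=3912822.0460 m
→ Helmert⁻¹: X=757685.6503, Y=-4970320.1456, Z=3913408.5907
→ geod (Bowring, a=6378206.400): φ=38.08461700°, λ=-81.33244500°, h=1235.8320 m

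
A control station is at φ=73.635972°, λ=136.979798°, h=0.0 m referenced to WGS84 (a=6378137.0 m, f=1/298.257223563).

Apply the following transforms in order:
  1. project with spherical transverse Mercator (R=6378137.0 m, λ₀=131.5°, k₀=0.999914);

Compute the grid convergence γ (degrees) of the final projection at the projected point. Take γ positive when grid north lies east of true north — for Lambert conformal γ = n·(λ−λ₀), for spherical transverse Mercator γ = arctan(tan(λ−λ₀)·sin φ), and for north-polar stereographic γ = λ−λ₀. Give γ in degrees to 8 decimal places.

5.25908786

start: φ=73.635972°, λ=136.979798°, h=0.000 m
→ into tm (λ₀=131.5°): φ=73.63597200°, λ−λ₀=5.47979800°
convergence γ = 5.25908786°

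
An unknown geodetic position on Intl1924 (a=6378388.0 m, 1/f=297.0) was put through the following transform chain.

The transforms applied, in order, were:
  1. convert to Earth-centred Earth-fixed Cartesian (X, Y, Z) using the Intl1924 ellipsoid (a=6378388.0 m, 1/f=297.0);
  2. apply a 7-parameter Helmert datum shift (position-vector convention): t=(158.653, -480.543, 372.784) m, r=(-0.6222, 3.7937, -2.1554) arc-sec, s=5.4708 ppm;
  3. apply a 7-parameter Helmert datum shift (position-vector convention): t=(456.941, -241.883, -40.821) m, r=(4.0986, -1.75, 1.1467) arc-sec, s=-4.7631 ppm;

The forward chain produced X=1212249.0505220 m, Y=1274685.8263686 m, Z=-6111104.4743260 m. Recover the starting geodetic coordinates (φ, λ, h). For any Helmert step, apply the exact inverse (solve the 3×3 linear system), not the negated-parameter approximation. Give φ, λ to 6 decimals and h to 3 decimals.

start: X=1212249.0505, Y=1274685.8264, Z=-6111104.4743 m
→ Helmert⁻¹: X=1211753.1203, Y=1274805.6138, Z=-6111128.3730
→ Helmert⁻¹: X=1211686.9163, Y=1275310.2770, Z=-6111441.5896
→ geod (Bowring, a=6378388.000): φ=-74.04422500°, λ=46.46544400°, h=1037.3440 m

φ=-74.044225°, λ=46.465444°, h=1037.344 m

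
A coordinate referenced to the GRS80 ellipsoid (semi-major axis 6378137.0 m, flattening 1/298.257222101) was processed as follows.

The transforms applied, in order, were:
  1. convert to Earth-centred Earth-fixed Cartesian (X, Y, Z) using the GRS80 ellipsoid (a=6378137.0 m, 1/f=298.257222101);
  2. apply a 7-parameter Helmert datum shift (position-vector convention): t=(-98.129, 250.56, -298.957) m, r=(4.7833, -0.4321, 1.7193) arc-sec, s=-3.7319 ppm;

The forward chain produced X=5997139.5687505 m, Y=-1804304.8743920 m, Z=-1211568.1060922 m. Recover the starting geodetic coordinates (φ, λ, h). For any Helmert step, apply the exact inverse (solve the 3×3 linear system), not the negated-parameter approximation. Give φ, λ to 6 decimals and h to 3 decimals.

start: X=5997139.5688, Y=-1804304.8744, Z=-1211568.1061 m
→ Helmert⁻¹: X=5997242.4991, Y=-1804640.2471, Z=-1211244.3832
→ geod (Bowring, a=6378137.000): φ=-11.01785300°, λ=-16.74715400°, h=1568.4890 m

φ=-11.017853°, λ=-16.747154°, h=1568.489 m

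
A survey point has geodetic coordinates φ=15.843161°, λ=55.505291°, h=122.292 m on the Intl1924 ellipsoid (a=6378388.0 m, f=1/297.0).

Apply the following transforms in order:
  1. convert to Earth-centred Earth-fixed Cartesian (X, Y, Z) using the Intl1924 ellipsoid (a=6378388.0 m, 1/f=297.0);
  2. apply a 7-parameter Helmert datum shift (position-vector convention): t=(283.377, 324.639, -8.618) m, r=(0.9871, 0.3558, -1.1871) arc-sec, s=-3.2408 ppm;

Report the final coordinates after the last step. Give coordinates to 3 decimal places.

start: φ=15.843161°, λ=55.505291°, h=122.292 m
→ ECEF (a=6378388.000, f=1/297.0): X=3475990.0226, Y=5058597.5482, Z=1730092.3459
→ Helmert 7p (PV): X=3476294.2322, Y=5058877.5087, Z=1730096.3334

X=3476294.232 m, Y=5058877.509 m, Z=1730096.333 m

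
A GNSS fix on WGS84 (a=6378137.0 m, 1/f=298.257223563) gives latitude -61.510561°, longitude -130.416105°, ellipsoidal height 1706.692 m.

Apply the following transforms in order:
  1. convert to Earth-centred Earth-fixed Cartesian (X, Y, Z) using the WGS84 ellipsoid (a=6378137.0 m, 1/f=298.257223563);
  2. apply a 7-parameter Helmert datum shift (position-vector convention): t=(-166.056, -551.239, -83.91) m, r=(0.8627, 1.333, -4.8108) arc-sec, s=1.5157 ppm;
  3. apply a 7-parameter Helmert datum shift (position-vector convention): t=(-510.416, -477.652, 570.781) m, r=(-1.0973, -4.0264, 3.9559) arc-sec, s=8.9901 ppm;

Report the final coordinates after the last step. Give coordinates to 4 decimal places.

X=-1978740.8474 m, Y=-2323995.9713 m, Z=-5583798.0684 m

start: φ=-61.510561°, λ=-130.416105°, h=1706.692 m
→ ECEF (a=6378137.000, f=1/298.257223563): X=-1978106.8943, Y=-2322944.5129, Z=-5584203.0814
→ Helmert 7p (PV): X=-1978366.2159, Y=-2323429.7806, Z=-5584292.3874
→ Helmert 7p (PV): X=-1978740.8474, Y=-2323995.9713, Z=-5583798.0684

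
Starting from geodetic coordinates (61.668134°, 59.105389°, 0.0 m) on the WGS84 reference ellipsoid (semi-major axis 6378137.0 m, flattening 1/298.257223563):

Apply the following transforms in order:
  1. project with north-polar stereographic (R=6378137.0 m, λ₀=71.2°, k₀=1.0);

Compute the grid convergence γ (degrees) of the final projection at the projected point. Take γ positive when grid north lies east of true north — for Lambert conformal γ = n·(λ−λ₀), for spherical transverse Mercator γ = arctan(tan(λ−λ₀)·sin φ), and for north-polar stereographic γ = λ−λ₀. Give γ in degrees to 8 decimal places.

start: φ=61.668134°, λ=59.105389°, h=0.000 m
→ into stereo (λ₀=71.2°): φ=61.66813400°, λ−λ₀=-12.09461100°
convergence γ = -12.09461100°

-12.09461100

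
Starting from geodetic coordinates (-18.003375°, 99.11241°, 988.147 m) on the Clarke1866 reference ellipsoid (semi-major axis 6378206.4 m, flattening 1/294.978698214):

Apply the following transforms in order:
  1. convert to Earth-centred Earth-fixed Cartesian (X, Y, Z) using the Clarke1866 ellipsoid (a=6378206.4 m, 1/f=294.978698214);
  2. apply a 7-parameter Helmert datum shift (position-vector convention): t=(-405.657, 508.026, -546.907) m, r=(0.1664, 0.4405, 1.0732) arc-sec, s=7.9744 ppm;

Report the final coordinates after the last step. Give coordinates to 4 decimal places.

X=-961579.5038 m, Y=5992781.4351 m, Z=-1959482.5780 m

start: φ=-18.003375°, λ=99.112410°, h=988.147 m
→ ECEF (a=6378206.400, f=1/294.978698214): X=-961130.8209, Y=5992229.0451, Z=-1958926.9365
→ Helmert 7p (PV): X=-961579.5038, Y=5992781.4351, Z=-1959482.5780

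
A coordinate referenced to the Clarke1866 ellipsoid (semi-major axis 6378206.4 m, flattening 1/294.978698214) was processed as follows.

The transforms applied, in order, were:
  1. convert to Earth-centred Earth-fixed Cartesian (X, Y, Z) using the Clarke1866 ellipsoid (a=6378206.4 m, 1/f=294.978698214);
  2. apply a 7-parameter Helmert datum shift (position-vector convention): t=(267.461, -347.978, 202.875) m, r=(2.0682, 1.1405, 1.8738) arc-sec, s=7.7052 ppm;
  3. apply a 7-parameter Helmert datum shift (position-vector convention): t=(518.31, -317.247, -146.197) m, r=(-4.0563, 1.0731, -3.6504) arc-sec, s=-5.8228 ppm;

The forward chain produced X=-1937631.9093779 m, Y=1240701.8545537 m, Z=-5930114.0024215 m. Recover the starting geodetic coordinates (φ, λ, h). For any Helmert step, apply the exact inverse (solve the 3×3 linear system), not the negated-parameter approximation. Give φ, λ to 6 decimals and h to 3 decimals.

φ=-68.917048°, λ=147.362850°, h=1825.981 m

start: X=-1937631.9094, Y=1240701.8546, Z=-5930114.0024 m
→ Helmert⁻¹: X=-1938152.6186, Y=1241108.6432, Z=-5929988.0109
→ Helmert⁻¹: X=-1938361.0767, Y=1241405.2033, Z=-5930168.3582
→ geod (Bowring, a=6378206.400): φ=-68.91704800°, λ=147.36285000°, h=1825.9810 m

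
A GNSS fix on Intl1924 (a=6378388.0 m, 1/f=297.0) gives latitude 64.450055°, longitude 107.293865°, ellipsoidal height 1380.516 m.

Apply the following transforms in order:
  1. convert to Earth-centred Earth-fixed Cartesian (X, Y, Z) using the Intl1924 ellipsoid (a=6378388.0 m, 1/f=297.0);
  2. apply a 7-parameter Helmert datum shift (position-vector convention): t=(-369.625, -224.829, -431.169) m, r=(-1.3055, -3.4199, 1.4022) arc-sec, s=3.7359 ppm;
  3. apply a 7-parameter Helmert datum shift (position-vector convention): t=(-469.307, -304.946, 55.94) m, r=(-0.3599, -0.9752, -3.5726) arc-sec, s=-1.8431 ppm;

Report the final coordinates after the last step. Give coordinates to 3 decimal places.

X=-821151.021 m, Y=2633934.334 m, Z=5732502.828 m

start: φ=64.450055°, λ=107.293865°, h=1380.516 m
→ ECEF (a=6378388.000, f=1/297.0): X=-820216.0993, Y=2634404.1959, Z=5732905.9548
→ Helmert 7p (PV): X=-820701.7502, Y=2634219.9179, Z=5732465.9302
→ Helmert 7p (PV): X=-821151.0213, Y=2633934.3340, Z=5732502.8282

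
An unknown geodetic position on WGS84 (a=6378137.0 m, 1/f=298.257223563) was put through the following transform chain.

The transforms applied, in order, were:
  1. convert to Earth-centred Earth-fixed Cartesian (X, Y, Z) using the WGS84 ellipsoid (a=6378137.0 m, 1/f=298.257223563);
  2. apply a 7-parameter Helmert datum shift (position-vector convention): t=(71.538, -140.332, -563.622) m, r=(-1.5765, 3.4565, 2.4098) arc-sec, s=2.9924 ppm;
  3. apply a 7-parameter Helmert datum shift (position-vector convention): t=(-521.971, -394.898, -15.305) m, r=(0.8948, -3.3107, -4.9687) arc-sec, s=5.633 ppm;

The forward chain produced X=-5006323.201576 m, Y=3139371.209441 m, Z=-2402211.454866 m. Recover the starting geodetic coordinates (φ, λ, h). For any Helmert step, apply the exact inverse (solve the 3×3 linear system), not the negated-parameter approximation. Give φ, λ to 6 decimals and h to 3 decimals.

start: X=-5006323.2016, Y=3139371.2094, Z=-2402211.4549 m
→ Helmert⁻¹: X=-5005887.2188, Y=3139617.4141, Z=-2402115.8903
→ Helmert⁻¹: X=-5005866.8492, Y=3139825.1901, Z=-2401604.9702
→ geod (Bowring, a=6378137.000): φ=-22.25261000°, λ=147.90286800°, h=3380.2400 m

φ=-22.252610°, λ=147.902868°, h=3380.240 m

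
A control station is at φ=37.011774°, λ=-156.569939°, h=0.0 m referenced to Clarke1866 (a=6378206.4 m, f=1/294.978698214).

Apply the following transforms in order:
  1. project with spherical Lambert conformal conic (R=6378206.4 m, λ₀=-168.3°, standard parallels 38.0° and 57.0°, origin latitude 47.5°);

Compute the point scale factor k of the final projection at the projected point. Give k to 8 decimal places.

1.00287136

start: φ=37.011774°, λ=-156.569939°, h=0.000 m
→ into lcc (λ₀=-168.3°): φ=37.01177400°, λ−λ₀=11.73006100°
scale k = 1.00287136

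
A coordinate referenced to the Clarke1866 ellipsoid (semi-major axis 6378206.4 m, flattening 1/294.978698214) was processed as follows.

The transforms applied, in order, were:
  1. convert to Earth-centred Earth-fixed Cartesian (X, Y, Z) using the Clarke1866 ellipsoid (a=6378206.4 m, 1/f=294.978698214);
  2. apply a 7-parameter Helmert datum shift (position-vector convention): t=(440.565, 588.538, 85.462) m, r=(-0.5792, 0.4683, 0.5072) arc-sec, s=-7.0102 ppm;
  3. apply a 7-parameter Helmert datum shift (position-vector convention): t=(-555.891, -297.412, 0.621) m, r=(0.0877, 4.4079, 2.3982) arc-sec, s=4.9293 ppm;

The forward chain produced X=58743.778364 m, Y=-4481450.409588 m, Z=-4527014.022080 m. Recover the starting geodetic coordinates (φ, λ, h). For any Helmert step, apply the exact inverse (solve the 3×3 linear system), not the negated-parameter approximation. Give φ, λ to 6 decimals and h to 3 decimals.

φ=-45.480572°, λ=-89.247010°, h=3319.315 m

start: X=58743.7784, Y=-4481450.4096, Z=-4527014.0221 m
→ Helmert⁻¹: X=59344.0180, Y=-4481133.5235, Z=-4526989.1547
→ Helmert⁻¹: X=58903.1238, Y=-4481740.9120, Z=-4527118.8038
→ geod (Bowring, a=6378206.400): φ=-45.48057200°, λ=-89.24701000°, h=3319.3150 m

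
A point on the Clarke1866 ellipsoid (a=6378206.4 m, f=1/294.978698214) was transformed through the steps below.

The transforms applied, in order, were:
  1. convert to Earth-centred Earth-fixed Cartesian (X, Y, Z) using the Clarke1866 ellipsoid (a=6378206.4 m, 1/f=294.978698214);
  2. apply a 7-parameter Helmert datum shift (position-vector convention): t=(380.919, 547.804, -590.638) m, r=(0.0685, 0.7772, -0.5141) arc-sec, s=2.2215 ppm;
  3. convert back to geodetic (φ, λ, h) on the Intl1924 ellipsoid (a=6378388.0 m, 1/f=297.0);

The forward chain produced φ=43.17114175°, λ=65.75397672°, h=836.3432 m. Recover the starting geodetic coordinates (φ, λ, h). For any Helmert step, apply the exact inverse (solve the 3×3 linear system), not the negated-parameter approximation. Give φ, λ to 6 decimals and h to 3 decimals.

start: φ=43.171142°, λ=65.753977°, h=836.343 m
→ ECEF (a=6378388.000, f=1/297.0): X=1913568.7350, Y=4248752.5236, Z=4342035.7631
→ Helmert⁻¹: X=1913156.6147, Y=4248201.4928, Z=4342622.5519
→ geod (Bowring, a=6378206.400): φ=43.18044500°, λ=65.75581500°, h=998.1190 m

φ=43.180445°, λ=65.755815°, h=998.119 m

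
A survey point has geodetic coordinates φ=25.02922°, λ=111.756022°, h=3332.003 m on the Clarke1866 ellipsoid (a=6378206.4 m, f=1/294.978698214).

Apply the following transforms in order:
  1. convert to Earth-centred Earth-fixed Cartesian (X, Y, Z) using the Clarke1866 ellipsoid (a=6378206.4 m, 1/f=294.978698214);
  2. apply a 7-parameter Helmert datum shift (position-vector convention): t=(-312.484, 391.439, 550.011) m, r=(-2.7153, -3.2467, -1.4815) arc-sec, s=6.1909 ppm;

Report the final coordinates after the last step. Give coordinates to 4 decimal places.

X=-2144852.8073 m, Y=5374124.7512 m, Z=2683725.9477 m

start: φ=25.029220°, λ=111.756022°, h=3332.003 m
→ ECEF (a=6378206.400, f=1/294.978698214): X=-2144523.4073, Y=5373649.3183, Z=2683263.8208
→ Helmert 7p (PV): X=-2144852.8073, Y=5374124.7512, Z=2683725.9477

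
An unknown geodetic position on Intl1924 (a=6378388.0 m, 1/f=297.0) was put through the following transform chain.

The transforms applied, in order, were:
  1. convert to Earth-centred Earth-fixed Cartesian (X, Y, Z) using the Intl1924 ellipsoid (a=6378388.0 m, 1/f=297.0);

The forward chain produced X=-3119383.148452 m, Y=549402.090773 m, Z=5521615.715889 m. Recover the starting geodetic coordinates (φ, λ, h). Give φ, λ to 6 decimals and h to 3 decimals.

start: X=-3119383.1485, Y=549402.0908, Z=5521615.7159 m
→ geod (Bowring, a=6378388.000): φ=60.32631900°, λ=170.01121100°, h=3373.0370 m

φ=60.326319°, λ=170.011211°, h=3373.037 m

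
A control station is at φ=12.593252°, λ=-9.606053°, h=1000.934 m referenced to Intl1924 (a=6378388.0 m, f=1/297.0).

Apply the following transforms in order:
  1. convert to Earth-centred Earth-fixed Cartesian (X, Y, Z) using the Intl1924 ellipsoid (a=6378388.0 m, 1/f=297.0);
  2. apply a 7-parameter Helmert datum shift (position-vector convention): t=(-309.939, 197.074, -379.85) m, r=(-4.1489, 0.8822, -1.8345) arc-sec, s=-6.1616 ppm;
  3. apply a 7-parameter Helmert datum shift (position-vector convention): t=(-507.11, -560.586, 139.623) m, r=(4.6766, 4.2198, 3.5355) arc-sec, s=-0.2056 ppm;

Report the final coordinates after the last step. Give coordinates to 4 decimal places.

start: φ=12.593252°, λ=-9.606053°, h=1000.934 m
→ ECEF (a=6378388.000, f=1/297.0): X=6139600.1631, Y=-1039102.8226, Z=1381759.0921
→ Helmert 7p (PV): X=6139249.0625, Y=-1038926.1577, Z=1381365.3700
→ Helmert 7p (PV): X=6138786.7583, Y=-1039412.6191, Z=1381355.5559

X=6138786.7583 m, Y=-1039412.6191 m, Z=1381355.5559 m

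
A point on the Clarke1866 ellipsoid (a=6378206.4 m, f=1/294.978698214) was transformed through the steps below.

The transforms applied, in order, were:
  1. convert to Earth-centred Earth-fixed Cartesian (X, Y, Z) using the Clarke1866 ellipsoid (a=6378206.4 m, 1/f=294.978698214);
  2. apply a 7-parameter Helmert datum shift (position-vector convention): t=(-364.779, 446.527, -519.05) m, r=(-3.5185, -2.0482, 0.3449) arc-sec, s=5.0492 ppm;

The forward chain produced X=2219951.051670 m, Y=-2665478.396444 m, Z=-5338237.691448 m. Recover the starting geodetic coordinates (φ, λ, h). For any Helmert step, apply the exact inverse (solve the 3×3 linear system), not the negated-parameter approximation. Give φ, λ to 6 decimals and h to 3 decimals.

start: X=2219951.0517, Y=-2665478.3964, Z=-5338237.6914 m
→ Helmert⁻¹: X=2220247.1586, Y=-2665824.1228, Z=-5337759.2114
→ geod (Bowring, a=6378206.400): φ=-57.15536300°, λ=-50.21057900°, h=3161.5560 m

φ=-57.155363°, λ=-50.210579°, h=3161.556 m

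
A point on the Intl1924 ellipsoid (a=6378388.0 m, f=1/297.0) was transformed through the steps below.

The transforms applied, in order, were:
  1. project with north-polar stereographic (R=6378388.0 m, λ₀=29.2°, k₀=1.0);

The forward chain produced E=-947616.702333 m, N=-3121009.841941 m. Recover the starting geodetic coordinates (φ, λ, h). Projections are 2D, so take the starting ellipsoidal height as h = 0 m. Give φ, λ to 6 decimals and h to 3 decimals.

start: E=-947616.7023, N=-3121009.8419 m
→ stereo⁻¹: φ=61.31535200°, λ=12.31039700°

φ=61.315352°, λ=12.310397°, h=0.000 m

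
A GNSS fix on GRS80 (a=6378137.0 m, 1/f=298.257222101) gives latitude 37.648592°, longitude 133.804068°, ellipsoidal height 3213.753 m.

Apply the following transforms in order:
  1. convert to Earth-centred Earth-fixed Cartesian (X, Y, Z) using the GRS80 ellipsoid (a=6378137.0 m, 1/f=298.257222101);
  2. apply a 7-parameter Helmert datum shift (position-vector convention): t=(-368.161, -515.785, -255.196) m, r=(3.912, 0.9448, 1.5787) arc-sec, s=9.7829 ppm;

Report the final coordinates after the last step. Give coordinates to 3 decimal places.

X=-3502149.866 m, Y=3650478.518 m, Z=3876466.073 m

start: φ=37.648592°, λ=133.804068°, h=3213.753 m
→ ECEF (a=6378137.000, f=1/298.257222101): X=-3501737.2599, Y=3651058.9102, Z=3876598.0584
→ Helmert 7p (PV): X=-3502149.8656, Y=3650478.5175, Z=3876466.0730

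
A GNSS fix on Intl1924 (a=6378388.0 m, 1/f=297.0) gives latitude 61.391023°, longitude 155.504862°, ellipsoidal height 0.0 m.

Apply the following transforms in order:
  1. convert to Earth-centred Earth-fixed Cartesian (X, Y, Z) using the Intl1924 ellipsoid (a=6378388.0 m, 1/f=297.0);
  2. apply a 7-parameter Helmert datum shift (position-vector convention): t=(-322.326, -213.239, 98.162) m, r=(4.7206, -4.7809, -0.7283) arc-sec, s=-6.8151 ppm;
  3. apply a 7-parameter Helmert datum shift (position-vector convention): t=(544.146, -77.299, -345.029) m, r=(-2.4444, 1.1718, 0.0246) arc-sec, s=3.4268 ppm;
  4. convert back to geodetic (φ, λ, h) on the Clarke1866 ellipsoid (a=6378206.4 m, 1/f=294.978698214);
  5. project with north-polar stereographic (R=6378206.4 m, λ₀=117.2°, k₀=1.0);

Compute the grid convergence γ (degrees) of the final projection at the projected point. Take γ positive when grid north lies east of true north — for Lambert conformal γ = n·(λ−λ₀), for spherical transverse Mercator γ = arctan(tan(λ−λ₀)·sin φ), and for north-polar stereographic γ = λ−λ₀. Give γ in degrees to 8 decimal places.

38.30969791

start: φ=61.391023°, λ=155.504862°, h=0.000 m
→ ECEF (a=6378388.000, f=1/297.0): X=-2786502.8275, Y=1269596.9450, Z=5576458.5557
→ Helmert 7p (PV): X=-2786930.9333, Y=1269257.2698, Z=5576483.1831
→ Helmert 7p (PV): X=-2786364.8085, Y=1269250.0738, Z=5576158.0546
→ geod (Bowring, a=6378206.400): φ=61.39296183°, λ=155.50969791°, h=-98.3490 m
→ into stereo (λ₀=117.2°): φ=61.39296183°, λ−λ₀=38.30969791°
convergence γ = 38.30969791°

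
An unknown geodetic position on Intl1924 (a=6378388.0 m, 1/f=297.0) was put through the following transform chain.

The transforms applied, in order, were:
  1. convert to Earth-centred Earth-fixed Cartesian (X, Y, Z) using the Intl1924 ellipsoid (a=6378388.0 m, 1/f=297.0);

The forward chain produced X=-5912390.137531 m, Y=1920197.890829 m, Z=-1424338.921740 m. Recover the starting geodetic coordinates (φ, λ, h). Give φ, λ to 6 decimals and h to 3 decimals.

φ=-12.989603°, λ=162.007487°, h=168.964 m

start: X=-5912390.1375, Y=1920197.8908, Z=-1424338.9217 m
→ geod (Bowring, a=6378388.000): φ=-12.98960300°, λ=162.00748700°, h=168.9640 m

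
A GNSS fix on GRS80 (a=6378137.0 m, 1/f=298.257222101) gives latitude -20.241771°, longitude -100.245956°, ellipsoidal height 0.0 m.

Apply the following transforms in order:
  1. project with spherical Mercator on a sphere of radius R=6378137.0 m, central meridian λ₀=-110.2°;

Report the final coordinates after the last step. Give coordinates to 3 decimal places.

E=1108079.109 m, N=-2301694.123 m

start: φ=-20.241771°, λ=-100.245956°, h=0.000 m
→ merc (R=6378137.0, λ₀=-110.2°): E=1108079.1094, N=-2301694.1228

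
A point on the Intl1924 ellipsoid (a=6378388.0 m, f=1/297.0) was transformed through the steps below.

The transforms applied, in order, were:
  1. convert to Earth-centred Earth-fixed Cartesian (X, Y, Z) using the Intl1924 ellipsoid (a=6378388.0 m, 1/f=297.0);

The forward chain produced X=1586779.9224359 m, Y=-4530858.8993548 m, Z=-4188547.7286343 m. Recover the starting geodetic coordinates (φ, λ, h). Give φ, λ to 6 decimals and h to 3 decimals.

start: X=1586779.9224, Y=-4530858.8994, Z=-4188547.7286 m
→ geod (Bowring, a=6378388.000): φ=-41.29585700°, λ=-70.69892200°, h=1987.2300 m

φ=-41.295857°, λ=-70.698922°, h=1987.230 m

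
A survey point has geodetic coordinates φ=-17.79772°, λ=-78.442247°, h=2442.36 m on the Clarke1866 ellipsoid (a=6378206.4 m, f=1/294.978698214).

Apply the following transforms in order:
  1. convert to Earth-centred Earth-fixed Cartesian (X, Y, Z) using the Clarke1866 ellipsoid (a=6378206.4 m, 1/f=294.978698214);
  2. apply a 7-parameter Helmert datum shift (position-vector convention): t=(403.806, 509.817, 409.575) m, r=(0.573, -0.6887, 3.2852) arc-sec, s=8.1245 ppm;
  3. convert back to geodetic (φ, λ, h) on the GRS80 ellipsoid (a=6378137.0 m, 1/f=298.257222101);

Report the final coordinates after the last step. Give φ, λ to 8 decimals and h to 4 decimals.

start: φ=-17.797720°, λ=-78.442247°, h=2442.360 m
→ ECEF (a=6378206.400, f=1/294.978698214): X=1217601.3035, Y=-5953976.0200, Z=-1937709.3398
→ Helmert 7p (PV): X=1218116.3021, Y=-5953489.8000, Z=-1937327.9824
→ geod (Bowring, a=6378137.000): φ=-17.79422312°, λ=-78.43657126°, h=2017.7576 m

φ=-17.79422312°, λ=-78.43657126°, h=2017.7576 m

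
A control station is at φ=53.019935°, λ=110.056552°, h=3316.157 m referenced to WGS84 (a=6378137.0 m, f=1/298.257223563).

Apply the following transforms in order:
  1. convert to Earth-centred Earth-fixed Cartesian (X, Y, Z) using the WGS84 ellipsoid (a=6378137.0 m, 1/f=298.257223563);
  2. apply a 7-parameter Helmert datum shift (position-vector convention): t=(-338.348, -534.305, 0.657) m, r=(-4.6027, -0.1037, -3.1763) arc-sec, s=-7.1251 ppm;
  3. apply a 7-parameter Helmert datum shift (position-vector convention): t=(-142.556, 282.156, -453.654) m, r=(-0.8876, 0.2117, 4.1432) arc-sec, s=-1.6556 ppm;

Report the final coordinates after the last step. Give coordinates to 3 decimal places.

start: φ=53.019935°, λ=110.056552°, h=3316.157 m
→ ECEF (a=6378137.000, f=1/298.257223563): X=-1319285.4888, Y=3613605.5110, Z=5074527.4140
→ Helmert 7p (PV): X=-1319561.3420, Y=3613179.0093, Z=5074410.6159
→ Helmert 7p (PV): X=-1319769.0823, Y=3613450.5138, Z=5073934.3668

X=-1319769.082 m, Y=3613450.514 m, Z=5073934.367 m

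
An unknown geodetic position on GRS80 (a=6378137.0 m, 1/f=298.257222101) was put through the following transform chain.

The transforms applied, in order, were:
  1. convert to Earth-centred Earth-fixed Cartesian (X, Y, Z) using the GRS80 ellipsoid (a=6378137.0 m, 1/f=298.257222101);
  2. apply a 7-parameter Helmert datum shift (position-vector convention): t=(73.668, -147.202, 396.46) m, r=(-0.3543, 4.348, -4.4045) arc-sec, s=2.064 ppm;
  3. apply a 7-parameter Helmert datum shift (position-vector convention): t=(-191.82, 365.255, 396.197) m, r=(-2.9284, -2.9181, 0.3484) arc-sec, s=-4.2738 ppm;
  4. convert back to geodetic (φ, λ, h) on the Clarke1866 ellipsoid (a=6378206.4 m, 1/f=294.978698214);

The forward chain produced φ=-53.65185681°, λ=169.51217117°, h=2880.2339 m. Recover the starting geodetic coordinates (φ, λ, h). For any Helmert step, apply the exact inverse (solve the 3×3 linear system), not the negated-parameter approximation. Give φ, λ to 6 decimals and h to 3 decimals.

φ=-53.655385°, λ=169.514906°, h=3355.685 m

start: φ=-53.651857°, λ=169.512171°, h=2880.234 m
→ ECEF (a=6378206.400, f=1/294.978698214): X=-3727011.3794, Y=689941.8479, Z=-5115989.4724
→ Helmert⁻¹: X=-3726906.7050, Y=689658.4733, Z=-5116345.0188
→ Helmert⁻¹: X=-3726879.5480, Y=689733.4583, Z=-5116808.2946
→ geod (Bowring, a=6378137.000): φ=-53.65538500°, λ=169.51490600°, h=3355.6850 m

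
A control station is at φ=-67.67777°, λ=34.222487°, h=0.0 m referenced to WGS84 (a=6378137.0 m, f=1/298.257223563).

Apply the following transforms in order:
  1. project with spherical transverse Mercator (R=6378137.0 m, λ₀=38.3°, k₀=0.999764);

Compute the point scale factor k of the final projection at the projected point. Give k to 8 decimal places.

1.00012881

start: φ=-67.677770°, λ=34.222487°, h=0.000 m
→ into tm (λ₀=38.3°): φ=-67.67777000°, λ−λ₀=-4.07751300°
scale k = 1.00012881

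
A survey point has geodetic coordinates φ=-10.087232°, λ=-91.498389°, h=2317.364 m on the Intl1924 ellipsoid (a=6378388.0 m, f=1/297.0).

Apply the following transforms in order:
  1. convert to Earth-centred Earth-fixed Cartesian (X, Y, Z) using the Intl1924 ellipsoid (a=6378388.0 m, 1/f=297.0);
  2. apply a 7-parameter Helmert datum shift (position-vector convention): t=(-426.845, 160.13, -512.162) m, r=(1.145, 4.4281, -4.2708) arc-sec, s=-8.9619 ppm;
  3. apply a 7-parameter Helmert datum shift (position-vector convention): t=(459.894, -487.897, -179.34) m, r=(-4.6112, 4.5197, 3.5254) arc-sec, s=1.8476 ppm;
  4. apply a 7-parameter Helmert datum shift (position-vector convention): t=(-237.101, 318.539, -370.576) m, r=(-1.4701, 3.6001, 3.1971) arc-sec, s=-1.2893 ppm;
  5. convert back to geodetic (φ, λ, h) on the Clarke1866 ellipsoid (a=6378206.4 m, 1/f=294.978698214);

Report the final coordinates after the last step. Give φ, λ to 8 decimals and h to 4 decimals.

start: φ=-10.087232°, λ=-91.498389°, h=2317.364 m
→ ECEF (a=6378388.000, f=1/297.0): X=-164285.8850, Y=-6280573.2457, Z=-1110167.6734
→ Helmert 7p (PV): X=-164865.1313, Y=-6280347.2657, Z=-1110701.2232
→ Helmert 7p (PV): X=-164322.5383, Y=-6280874.4146, Z=-1110738.6008
→ Helmert 7p (PV): X=-164481.4607, Y=-6280558.2412, Z=-1111060.1114
→ geod (Bowring, a=6378206.400): φ=-10.09564385°, λ=-91.50017554°, h=2650.0917 m

φ=-10.09564385°, λ=-91.50017554°, h=2650.0917 m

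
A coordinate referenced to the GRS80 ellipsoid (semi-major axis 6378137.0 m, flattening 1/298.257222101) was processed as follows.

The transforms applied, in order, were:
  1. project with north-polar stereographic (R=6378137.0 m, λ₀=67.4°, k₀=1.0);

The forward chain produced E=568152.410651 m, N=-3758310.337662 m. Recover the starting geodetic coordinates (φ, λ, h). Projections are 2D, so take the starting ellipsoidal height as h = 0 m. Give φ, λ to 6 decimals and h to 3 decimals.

start: E=568152.4107, N=-3758310.3377 m
→ stereo⁻¹: φ=56.81483600°, λ=75.99644400°

φ=56.814836°, λ=75.996444°, h=0.000 m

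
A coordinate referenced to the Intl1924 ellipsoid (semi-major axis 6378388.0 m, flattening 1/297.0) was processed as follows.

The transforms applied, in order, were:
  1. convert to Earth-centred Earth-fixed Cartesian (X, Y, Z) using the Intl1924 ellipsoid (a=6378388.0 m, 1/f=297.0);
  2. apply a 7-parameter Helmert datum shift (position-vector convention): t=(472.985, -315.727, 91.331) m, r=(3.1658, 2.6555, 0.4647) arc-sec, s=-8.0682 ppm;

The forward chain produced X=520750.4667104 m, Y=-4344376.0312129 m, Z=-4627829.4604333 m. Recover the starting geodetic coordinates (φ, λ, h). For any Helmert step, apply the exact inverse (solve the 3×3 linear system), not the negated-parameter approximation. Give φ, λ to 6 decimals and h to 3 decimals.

start: X=520750.4667, Y=-4344376.0312, Z=-4627829.4604 m
→ Helmert⁻¹: X=520331.4728, Y=-4344167.5554, Z=-4627884.7566
→ geod (Bowring, a=6378388.000): φ=-46.80039600°, λ=-83.16982100°, h=1641.1890 m

φ=-46.800396°, λ=-83.169821°, h=1641.189 m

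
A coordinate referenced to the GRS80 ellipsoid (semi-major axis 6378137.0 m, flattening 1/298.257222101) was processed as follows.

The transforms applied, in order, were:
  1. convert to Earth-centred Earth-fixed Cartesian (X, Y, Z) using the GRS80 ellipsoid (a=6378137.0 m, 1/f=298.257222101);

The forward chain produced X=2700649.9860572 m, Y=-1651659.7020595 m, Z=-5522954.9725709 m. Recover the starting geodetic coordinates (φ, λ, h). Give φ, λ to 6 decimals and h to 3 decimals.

start: X=2700649.9861, Y=-1651659.7021, Z=-5522954.9726 m
→ geod (Bowring, a=6378137.000): φ=-60.34497800°, λ=-31.44906300°, h=3866.7290 m

φ=-60.344978°, λ=-31.449063°, h=3866.729 m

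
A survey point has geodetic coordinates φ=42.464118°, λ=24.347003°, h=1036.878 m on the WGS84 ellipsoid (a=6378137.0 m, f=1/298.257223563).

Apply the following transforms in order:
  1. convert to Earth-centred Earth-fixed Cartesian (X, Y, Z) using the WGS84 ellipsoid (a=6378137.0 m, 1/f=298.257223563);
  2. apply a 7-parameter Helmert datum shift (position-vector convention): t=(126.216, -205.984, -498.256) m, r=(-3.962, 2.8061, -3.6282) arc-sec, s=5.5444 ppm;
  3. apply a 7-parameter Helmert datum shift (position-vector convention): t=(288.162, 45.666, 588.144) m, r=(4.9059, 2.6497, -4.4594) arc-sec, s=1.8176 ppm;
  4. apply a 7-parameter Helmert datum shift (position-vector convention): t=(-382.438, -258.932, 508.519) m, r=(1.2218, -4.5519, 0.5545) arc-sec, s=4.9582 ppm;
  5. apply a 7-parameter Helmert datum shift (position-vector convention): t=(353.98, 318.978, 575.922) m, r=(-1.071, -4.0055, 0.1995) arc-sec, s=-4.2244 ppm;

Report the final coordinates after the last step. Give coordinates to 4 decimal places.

X=4294379.6454 m, Y=1942777.0720 m, Z=4285759.1253 m

start: φ=42.464118°, λ=24.347003°, h=1036.878 m
→ ECEF (a=6378137.000, f=1/298.257223563): X=4293954.3243, Y=1943037.0074, Z=4284475.2229
→ Helmert 7p (PV): X=4294196.8137, Y=1942848.5633, Z=4283904.9822
→ Helmert 7p (PV): X=4294589.8165, Y=1942703.0302, Z=4284491.9586
→ Helmert 7p (PV): X=4294128.8977, Y=1942439.8966, Z=4285128.0030
→ Helmert 7p (PV): X=4294379.6454, Y=1942777.0720, Z=4285759.1253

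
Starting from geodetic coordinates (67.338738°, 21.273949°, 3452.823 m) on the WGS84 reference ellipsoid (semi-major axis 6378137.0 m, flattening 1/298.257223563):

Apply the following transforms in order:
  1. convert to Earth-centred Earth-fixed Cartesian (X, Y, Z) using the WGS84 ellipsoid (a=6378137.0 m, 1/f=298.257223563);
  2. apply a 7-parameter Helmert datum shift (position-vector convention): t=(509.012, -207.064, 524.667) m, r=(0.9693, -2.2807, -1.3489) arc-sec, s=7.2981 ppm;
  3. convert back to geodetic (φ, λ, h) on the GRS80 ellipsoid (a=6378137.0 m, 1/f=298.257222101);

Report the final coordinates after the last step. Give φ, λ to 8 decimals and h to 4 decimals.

φ=67.33793192°, λ=21.26475050°, h=4137.4252 m

start: φ=67.338738°, λ=21.273949°, h=3452.823 m
→ ECEF (a=6378137.000, f=1/298.257223563): X=2297722.3523, Y=894641.1983, Z=5866257.5622
→ Helmert 7p (PV): X=2298189.1195, Y=894398.0695, Z=5866854.6524
→ geod (Bowring, a=6378137.000): φ=67.33793192°, λ=21.26475050°, h=4137.4252 m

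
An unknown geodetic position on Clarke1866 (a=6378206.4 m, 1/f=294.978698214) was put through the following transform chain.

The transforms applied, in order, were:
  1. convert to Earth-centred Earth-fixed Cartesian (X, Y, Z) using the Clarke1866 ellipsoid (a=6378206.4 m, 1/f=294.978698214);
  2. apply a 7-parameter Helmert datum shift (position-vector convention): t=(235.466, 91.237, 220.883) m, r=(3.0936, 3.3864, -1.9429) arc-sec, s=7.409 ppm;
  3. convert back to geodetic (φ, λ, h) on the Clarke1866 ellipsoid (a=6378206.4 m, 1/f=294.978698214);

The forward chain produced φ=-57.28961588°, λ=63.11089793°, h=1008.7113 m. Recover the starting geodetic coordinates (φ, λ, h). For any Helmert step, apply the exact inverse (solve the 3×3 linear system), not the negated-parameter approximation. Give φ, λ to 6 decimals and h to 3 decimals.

φ=-57.292448°, λ=63.112337°, h=1046.018 m

start: φ=-57.289616°, λ=63.110898°, h=1008.711 m
→ ECEF (a=6378206.400, f=1/294.978698214): X=1562833.7821, Y=3081966.3991, Z=-5344046.0139
→ Helmert⁻¹: X=1562645.4506, Y=3081786.8938, Z=-5344247.8676
→ geod (Bowring, a=6378206.400): φ=-57.29244800°, λ=63.11233700°, h=1046.0180 m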